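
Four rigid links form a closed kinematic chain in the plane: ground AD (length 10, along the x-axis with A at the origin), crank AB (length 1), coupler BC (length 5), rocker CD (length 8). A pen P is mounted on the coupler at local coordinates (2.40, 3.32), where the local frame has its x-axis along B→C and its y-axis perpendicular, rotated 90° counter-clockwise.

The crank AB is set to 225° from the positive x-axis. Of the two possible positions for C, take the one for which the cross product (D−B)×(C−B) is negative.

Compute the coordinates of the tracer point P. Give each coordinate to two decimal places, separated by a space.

3.28 0.22

A=(0,0), D=(10.00,0)
B = A + 1.00·(cos225°, sin225°) = (-0.7071, -0.7071)
|BD| = 10.7304
circle(B,5.00) ∩ circle(D,8.00): a=3.5480, h=3.5231
  candidates: C₊=(2.6010,3.0421) cross=37.804; C₋=(3.0653,-3.9887) cross=-37.804
  mode - wants cross < 0 → take C=(3.0653,-3.9887) (cross=-37.804)
ex = (C−B)/|BC| = (0.7545,-0.6563); ey = (0.6563,0.7545)
P = B + 2.40·ex + 3.32·ey = (3.2826,0.2226)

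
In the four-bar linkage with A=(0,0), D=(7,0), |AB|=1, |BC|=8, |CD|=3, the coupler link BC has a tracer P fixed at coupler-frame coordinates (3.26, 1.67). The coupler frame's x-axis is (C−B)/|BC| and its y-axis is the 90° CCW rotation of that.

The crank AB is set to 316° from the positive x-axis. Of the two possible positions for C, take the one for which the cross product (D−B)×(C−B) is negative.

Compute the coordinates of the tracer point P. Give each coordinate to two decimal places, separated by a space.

A=(0,0), D=(7.00,0)
B = A + 1.00·(cos316°, sin316°) = (0.7193, -0.6947)
|BD| = 6.3190
circle(B,8.00) ∩ circle(D,3.00): a=7.5115, h=2.7528
  candidates: C₊=(7.8827,2.8672) cross=17.395; C₋=(8.4879,-2.6050) cross=-17.395
  mode - wants cross < 0 → take C=(8.4879,-2.6050) (cross=-17.395)
ex = (C−B)/|BC| = (0.9711,-0.2388); ey = (0.2388,0.9711)
P = B + 3.26·ex + 1.67·ey = (4.2838,0.1486)

4.28 0.15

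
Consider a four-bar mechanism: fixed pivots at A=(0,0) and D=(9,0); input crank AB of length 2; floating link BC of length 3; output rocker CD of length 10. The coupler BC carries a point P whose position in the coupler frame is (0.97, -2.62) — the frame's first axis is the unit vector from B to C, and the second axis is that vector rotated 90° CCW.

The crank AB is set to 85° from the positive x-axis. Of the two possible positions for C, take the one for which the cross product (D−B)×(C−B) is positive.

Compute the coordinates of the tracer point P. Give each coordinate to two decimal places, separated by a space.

2.84 2.82

A=(0,0), D=(9.00,0)
B = A + 2.00·(cos85°, sin85°) = (0.1743, 1.9924)
|BD| = 9.0478
circle(B,3.00) ∩ circle(D,10.00): a=-0.5050, h=2.9572
  candidates: C₊=(0.3329,4.9882) cross=26.756; C₋=(-0.9695,-0.7810) cross=-26.756
  mode + wants cross > 0 → take C=(0.3329,4.9882) (cross=26.756)
ex = (C−B)/|BC| = (0.0529,0.9986); ey = (-0.9986,0.0529)
P = B + 0.97·ex + -2.62·ey = (2.8419,2.8225)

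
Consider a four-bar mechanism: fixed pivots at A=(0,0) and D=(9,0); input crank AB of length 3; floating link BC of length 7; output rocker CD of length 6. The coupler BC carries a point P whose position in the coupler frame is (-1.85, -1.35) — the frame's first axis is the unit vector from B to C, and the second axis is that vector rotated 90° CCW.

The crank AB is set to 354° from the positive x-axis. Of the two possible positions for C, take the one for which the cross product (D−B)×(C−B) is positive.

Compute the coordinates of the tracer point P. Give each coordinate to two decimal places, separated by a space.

3.12 -2.60

A=(0,0), D=(9.00,0)
B = A + 3.00·(cos354°, sin354°) = (2.9836, -0.3136)
|BD| = 6.0246
circle(B,7.00) ∩ circle(D,6.00): a=4.0912, h=5.6800
  candidates: C₊=(6.7736,5.5716) cross=34.220; C₋=(7.3649,-5.7729) cross=-34.220
  mode + wants cross > 0 → take C=(6.7736,5.5716) (cross=34.220)
ex = (C−B)/|BC| = (0.5414,0.8407); ey = (-0.8407,0.5414)
P = B + -1.85·ex + -1.35·ey = (3.1169,-2.5999)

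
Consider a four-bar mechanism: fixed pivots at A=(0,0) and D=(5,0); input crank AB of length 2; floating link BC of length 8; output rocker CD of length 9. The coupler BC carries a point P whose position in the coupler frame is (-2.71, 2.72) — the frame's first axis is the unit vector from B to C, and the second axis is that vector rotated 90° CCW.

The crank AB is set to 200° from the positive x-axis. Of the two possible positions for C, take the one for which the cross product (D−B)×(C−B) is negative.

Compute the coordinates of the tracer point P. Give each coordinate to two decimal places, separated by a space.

A=(0,0), D=(5.00,0)
B = A + 2.00·(cos200°, sin200°) = (-1.8794, -0.6840)
|BD| = 6.9133
circle(B,8.00) ∩ circle(D,9.00): a=2.2271, h=7.6837
  candidates: C₊=(-0.4234,7.1824) cross=53.120; C₋=(1.0971,-8.1097) cross=-53.120
  mode - wants cross < 0 → take C=(1.0971,-8.1097) (cross=-53.120)
ex = (C−B)/|BC| = (0.3721,-0.9282); ey = (0.9282,0.3721)
P = B + -2.71·ex + 2.72·ey = (-0.3629,2.8434)

-0.36 2.84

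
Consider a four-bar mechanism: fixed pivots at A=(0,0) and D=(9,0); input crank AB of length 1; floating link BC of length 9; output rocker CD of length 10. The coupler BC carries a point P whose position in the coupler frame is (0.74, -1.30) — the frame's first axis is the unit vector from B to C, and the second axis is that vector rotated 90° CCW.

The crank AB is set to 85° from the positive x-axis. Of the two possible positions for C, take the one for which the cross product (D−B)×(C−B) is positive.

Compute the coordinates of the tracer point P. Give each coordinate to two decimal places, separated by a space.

A=(0,0), D=(9.00,0)
B = A + 1.00·(cos85°, sin85°) = (0.0872, 0.9962)
|BD| = 8.9683
circle(B,9.00) ∩ circle(D,10.00): a=3.4249, h=8.3229
  candidates: C₊=(4.4153,8.8871) cross=74.642; C₋=(2.5664,-7.6556) cross=-74.642
  mode + wants cross > 0 → take C=(4.4153,8.8871) (cross=74.642)
ex = (C−B)/|BC| = (0.4809,0.8768); ey = (-0.8768,0.4809)
P = B + 0.74·ex + -1.30·ey = (1.5828,1.0198)

1.58 1.02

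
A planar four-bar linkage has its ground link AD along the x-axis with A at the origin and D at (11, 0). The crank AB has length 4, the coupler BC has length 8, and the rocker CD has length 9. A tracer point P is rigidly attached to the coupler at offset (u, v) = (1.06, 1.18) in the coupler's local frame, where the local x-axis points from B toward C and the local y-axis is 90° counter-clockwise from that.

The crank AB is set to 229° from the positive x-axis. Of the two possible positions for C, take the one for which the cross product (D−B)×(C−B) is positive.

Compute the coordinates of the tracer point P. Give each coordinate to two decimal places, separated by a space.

-2.84 -1.45

A=(0,0), D=(11.00,0)
B = A + 4.00·(cos229°, sin229°) = (-2.6242, -3.0188)
|BD| = 13.9547
circle(B,8.00) ∩ circle(D,9.00): a=6.3682, h=4.8421
  candidates: C₊=(2.5457,3.0862) cross=67.570; C₋=(4.6407,-6.3686) cross=-67.570
  mode + wants cross > 0 → take C=(2.5457,3.0862) (cross=67.570)
ex = (C−B)/|BC| = (0.6462,0.7631); ey = (-0.7631,0.6462)
P = B + 1.06·ex + 1.18·ey = (-2.8397,-1.4474)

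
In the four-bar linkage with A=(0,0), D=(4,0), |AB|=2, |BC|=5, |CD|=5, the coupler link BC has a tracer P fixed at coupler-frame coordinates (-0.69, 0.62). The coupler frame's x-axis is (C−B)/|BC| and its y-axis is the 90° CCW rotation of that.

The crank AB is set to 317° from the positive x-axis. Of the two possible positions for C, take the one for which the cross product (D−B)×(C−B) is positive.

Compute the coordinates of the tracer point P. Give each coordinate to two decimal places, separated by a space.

A=(0,0), D=(4.00,0)
B = A + 2.00·(cos317°, sin317°) = (1.4627, -1.3640)
|BD| = 2.8807
circle(B,5.00) ∩ circle(D,5.00): a=1.4403, h=4.7880
  candidates: C₊=(0.4642,3.5353) cross=13.793; C₋=(4.9985,-4.8993) cross=-13.793
  mode + wants cross > 0 → take C=(0.4642,3.5353) (cross=13.793)
ex = (C−B)/|BC| = (-0.1997,0.9799); ey = (-0.9799,-0.1997)
P = B + -0.69·ex + 0.62·ey = (0.9930,-2.1639)

0.99 -2.16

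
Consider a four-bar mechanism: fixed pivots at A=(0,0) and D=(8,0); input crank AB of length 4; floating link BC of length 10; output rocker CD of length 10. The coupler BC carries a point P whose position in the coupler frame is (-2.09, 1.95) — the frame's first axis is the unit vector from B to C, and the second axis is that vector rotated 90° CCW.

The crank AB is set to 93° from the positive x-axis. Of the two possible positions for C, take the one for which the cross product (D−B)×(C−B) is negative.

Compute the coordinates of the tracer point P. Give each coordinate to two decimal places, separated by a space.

1.70 6.13

A=(0,0), D=(8.00,0)
B = A + 4.00·(cos93°, sin93°) = (-0.2093, 3.9945)
|BD| = 9.1296
circle(B,10.00) ∩ circle(D,10.00): a=4.5648, h=8.8973
  candidates: C₊=(7.7882,9.9978) cross=81.229; C₋=(0.0024,-6.0032) cross=-81.229
  mode - wants cross < 0 → take C=(0.0024,-6.0032) (cross=-81.229)
ex = (C−B)/|BC| = (0.0212,-0.9998); ey = (0.9998,0.0212)
P = B + -2.09·ex + 1.95·ey = (1.6960,6.1253)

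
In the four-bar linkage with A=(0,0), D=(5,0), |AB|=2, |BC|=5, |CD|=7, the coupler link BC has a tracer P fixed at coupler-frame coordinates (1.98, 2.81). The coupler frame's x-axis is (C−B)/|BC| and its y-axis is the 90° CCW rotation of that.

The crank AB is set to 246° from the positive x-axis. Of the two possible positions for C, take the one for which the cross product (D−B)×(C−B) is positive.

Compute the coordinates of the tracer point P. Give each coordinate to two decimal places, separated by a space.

-3.79 -0.10

A=(0,0), D=(5.00,0)
B = A + 2.00·(cos246°, sin246°) = (-0.8135, -1.8271)
|BD| = 6.0938
circle(B,5.00) ∩ circle(D,7.00): a=1.0777, h=4.8825
  candidates: C₊=(-1.2492,3.1539) cross=29.753; C₋=(1.6785,-6.1618) cross=-29.753
  mode + wants cross > 0 → take C=(-1.2492,3.1539) (cross=29.753)
ex = (C−B)/|BC| = (-0.0872,0.9962); ey = (-0.9962,-0.0872)
P = B + 1.98·ex + 2.81·ey = (-3.7853,-0.0995)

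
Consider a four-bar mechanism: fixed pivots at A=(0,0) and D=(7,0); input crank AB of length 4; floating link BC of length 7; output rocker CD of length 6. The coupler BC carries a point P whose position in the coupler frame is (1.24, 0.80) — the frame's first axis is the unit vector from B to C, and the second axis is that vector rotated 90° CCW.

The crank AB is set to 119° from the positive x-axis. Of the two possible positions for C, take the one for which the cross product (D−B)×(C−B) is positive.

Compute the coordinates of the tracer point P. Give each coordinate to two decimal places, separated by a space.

-0.99 4.63

A=(0,0), D=(7.00,0)
B = A + 4.00·(cos119°, sin119°) = (-1.9392, 3.4985)
|BD| = 9.5994
circle(B,7.00) ∩ circle(D,6.00): a=5.4768, h=4.3594
  candidates: C₊=(4.7497,5.5620) cross=41.848; C₋=(1.5722,-2.5571) cross=-41.848
  mode + wants cross > 0 → take C=(4.7497,5.5620) (cross=41.848)
ex = (C−B)/|BC| = (0.9556,0.2948); ey = (-0.2948,0.9556)
P = B + 1.24·ex + 0.80·ey = (-0.9902,4.6285)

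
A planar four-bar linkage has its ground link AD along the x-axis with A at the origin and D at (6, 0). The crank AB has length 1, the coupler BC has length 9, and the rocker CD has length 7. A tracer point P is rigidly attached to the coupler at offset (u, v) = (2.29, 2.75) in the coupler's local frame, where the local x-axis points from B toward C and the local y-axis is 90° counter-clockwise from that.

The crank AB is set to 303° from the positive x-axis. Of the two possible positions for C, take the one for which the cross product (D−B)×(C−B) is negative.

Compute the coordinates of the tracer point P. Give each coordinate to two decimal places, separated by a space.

4.09 -0.35

A=(0,0), D=(6.00,0)
B = A + 1.00·(cos303°, sin303°) = (0.5446, -0.8387)
|BD| = 5.5195
circle(B,9.00) ∩ circle(D,7.00): a=5.6586, h=6.9986
  candidates: C₊=(5.0741,6.9385) cross=38.629; C₋=(7.2009,-6.8962) cross=-38.629
  mode - wants cross < 0 → take C=(7.2009,-6.8962) (cross=-38.629)
ex = (C−B)/|BC| = (0.7396,-0.6731); ey = (0.6731,0.7396)
P = B + 2.29·ex + 2.75·ey = (4.0892,-0.3461)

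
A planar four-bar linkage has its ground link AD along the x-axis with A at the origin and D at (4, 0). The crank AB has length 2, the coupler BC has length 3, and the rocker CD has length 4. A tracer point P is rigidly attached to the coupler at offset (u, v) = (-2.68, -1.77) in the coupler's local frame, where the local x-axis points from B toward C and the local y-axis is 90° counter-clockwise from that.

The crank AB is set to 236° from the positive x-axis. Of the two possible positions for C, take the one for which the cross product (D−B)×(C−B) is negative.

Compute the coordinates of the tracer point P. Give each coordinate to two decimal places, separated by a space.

A=(0,0), D=(4.00,0)
B = A + 2.00·(cos236°, sin236°) = (-1.1184, -1.6581)
|BD| = 5.3802
circle(B,3.00) ∩ circle(D,4.00): a=2.0396, h=2.2000
  candidates: C₊=(0.1439,1.0634) cross=11.837; C₋=(1.4999,-3.1224) cross=-11.837
  mode - wants cross < 0 → take C=(1.4999,-3.1224) (cross=-11.837)
ex = (C−B)/|BC| = (0.8728,-0.4881); ey = (0.4881,0.8728)
P = B + -2.68·ex + -1.77·ey = (-4.3214,-1.8947)

-4.32 -1.89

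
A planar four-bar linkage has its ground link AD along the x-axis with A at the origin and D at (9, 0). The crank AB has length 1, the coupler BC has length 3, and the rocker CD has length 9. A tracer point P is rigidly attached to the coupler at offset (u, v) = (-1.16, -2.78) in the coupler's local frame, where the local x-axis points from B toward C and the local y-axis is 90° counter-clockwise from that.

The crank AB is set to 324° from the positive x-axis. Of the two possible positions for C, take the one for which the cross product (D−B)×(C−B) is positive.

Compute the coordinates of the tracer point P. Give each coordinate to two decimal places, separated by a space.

A=(0,0), D=(9.00,0)
B = A + 1.00·(cos324°, sin324°) = (0.8090, -0.5878)
|BD| = 8.2120
circle(B,3.00) ∩ circle(D,9.00): a=-0.2778, h=2.9871
  candidates: C₊=(0.3181,2.3718) cross=24.530; C₋=(0.7458,-3.5871) cross=-24.530
  mode + wants cross > 0 → take C=(0.3181,2.3718) (cross=24.530)
ex = (C−B)/|BC| = (-0.1636,0.9865); ey = (-0.9865,-0.1636)
P = B + -1.16·ex + -2.78·ey = (3.7414,-1.2773)

3.74 -1.28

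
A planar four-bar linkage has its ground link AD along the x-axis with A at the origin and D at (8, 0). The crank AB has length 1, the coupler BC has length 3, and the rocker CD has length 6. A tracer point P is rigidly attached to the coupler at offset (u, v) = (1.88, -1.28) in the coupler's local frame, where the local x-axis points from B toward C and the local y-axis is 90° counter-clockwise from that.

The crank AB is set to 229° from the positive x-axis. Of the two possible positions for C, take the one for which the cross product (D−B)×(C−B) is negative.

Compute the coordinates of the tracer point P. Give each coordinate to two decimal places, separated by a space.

0.78 -2.52

A=(0,0), D=(8.00,0)
B = A + 1.00·(cos229°, sin229°) = (-0.6561, -0.7547)
|BD| = 8.6889
circle(B,3.00) ∩ circle(D,6.00): a=2.7907, h=1.1008
  candidates: C₊=(2.0285,0.5843) cross=9.565; C₋=(2.2198,-1.6089) cross=-9.565
  mode - wants cross < 0 → take C=(2.2198,-1.6089) (cross=-9.565)
ex = (C−B)/|BC| = (0.9586,-0.2847); ey = (0.2847,0.9586)
P = B + 1.88·ex + -1.28·ey = (0.7816,-2.5170)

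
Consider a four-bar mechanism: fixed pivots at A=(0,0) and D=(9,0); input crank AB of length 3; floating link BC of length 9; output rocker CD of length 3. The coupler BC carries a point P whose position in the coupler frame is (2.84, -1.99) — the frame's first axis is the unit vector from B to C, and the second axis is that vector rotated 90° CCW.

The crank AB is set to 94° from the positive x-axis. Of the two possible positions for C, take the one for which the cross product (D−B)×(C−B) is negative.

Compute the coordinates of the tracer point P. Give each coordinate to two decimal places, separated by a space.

0.92 -0.29

A=(0,0), D=(9.00,0)
B = A + 3.00·(cos94°, sin94°) = (-0.2093, 2.9927)
|BD| = 9.6833
circle(B,9.00) ∩ circle(D,3.00): a=8.5594, h=2.7815
  candidates: C₊=(8.7907,2.9927) cross=26.934; C₋=(7.0714,-2.2980) cross=-26.934
  mode - wants cross < 0 → take C=(7.0714,-2.2980) (cross=-26.934)
ex = (C−B)/|BC| = (0.8090,-0.5879); ey = (0.5879,0.8090)
P = B + 2.84·ex + -1.99·ey = (0.9184,-0.2867)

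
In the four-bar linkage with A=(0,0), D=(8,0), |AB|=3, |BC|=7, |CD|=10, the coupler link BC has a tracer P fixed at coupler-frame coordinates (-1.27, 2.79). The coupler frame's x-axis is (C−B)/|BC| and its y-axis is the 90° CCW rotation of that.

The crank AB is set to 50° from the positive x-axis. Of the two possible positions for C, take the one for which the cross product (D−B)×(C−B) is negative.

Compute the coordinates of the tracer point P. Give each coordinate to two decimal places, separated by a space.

A=(0,0), D=(8.00,0)
B = A + 3.00·(cos50°, sin50°) = (1.9284, 2.2981)
|BD| = 6.4920
circle(B,7.00) ∩ circle(D,10.00): a=-0.6819, h=6.9667
  candidates: C₊=(3.7568,9.0551) cross=45.228; C₋=(-1.1756,-3.9761) cross=-45.228
  mode - wants cross < 0 → take C=(-1.1756,-3.9761) (cross=-45.228)
ex = (C−B)/|BC| = (-0.4434,-0.8963); ey = (0.8963,-0.4434)
P = B + -1.27·ex + 2.79·ey = (4.9922,2.1993)

4.99 2.20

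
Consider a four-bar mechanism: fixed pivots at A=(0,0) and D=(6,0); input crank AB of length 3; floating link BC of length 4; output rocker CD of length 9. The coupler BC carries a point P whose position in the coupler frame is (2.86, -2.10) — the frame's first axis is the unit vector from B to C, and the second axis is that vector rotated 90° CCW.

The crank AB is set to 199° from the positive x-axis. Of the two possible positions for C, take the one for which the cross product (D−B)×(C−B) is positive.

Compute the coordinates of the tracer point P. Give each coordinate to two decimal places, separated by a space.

A=(0,0), D=(6.00,0)
B = A + 3.00·(cos199°, sin199°) = (-2.8366, -0.9767)
|BD| = 8.8904
circle(B,4.00) ∩ circle(D,9.00): a=0.7895, h=3.9213
  candidates: C₊=(-2.4826,3.0076) cross=34.862; C₋=(-1.6210,-4.7875) cross=-34.862
  mode + wants cross > 0 → take C=(-2.4826,3.0076) (cross=34.862)
ex = (C−B)/|BC| = (0.0885,0.9961); ey = (-0.9961,0.0885)
P = B + 2.86·ex + -2.10·ey = (-0.4917,1.6862)

-0.49 1.69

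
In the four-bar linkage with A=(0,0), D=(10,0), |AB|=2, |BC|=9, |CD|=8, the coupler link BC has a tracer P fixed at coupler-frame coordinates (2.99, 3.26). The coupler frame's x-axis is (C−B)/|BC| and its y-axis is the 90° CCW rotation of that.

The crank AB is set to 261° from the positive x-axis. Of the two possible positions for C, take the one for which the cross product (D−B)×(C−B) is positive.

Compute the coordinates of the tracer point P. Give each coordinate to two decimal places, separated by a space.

-1.53 2.28

A=(0,0), D=(10.00,0)
B = A + 2.00·(cos261°, sin261°) = (-0.3129, -1.9754)
|BD| = 10.5004
circle(B,9.00) ∩ circle(D,8.00): a=6.0597, h=6.6543
  candidates: C₊=(4.3868,5.7001) cross=69.873; C₋=(6.8905,-7.3709) cross=-69.873
  mode + wants cross > 0 → take C=(4.3868,5.7001) (cross=69.873)
ex = (C−B)/|BC| = (0.5222,0.8528); ey = (-0.8528,0.5222)
P = B + 2.99·ex + 3.26·ey = (-1.5318,2.2769)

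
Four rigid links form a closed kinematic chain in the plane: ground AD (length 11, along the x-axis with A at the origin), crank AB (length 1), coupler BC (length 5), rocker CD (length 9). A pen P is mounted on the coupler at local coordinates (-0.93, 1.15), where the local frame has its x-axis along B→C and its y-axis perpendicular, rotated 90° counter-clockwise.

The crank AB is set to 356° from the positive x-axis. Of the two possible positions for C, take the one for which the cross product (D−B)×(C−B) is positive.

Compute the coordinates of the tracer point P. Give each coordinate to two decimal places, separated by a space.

A=(0,0), D=(11.00,0)
B = A + 1.00·(cos356°, sin356°) = (0.9976, -0.0698)
|BD| = 10.0027
circle(B,5.00) ∩ circle(D,9.00): a=2.2021, h=4.4890
  candidates: C₊=(3.1683,4.4345) cross=44.902; C₋=(3.2309,-4.5433) cross=-44.902
  mode + wants cross > 0 → take C=(3.1683,4.4345) (cross=44.902)
ex = (C−B)/|BC| = (0.4341,0.9008); ey = (-0.9008,0.4341)
P = B + -0.93·ex + 1.15·ey = (-0.4422,-0.4083)

-0.44 -0.41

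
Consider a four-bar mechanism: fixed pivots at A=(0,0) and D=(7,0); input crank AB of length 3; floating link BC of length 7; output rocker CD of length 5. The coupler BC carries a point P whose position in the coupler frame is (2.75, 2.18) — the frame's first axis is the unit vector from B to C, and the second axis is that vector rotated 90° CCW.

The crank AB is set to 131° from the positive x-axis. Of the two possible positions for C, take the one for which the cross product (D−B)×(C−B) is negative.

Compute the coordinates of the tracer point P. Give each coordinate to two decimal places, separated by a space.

1.51 1.78

A=(0,0), D=(7.00,0)
B = A + 3.00·(cos131°, sin131°) = (-1.9682, 2.2641)
|BD| = 9.2496
circle(B,7.00) ∩ circle(D,5.00): a=5.9221, h=3.7321
  candidates: C₊=(4.6873,4.4330) cross=34.520; C₋=(2.8603,-2.8040) cross=-34.520
  mode - wants cross < 0 → take C=(2.8603,-2.8040) (cross=-34.520)
ex = (C−B)/|BC| = (0.6898,-0.7240); ey = (0.7240,0.6898)
P = B + 2.75·ex + 2.18·ey = (1.5071,1.7768)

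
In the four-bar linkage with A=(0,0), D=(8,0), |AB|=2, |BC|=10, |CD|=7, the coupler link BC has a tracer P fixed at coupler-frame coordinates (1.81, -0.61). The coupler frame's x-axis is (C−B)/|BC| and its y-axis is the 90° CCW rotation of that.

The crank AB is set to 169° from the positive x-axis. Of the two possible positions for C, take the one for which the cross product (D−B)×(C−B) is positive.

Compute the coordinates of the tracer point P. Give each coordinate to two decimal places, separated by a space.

-0.17 1.04

A=(0,0), D=(8.00,0)
B = A + 2.00·(cos169°, sin169°) = (-1.9633, 0.3816)
|BD| = 9.9706
circle(B,10.00) ∩ circle(D,7.00): a=7.5428, h=6.5655
  candidates: C₊=(5.8253,6.6536) cross=65.462; C₋=(5.3227,-6.4678) cross=-65.462
  mode + wants cross > 0 → take C=(5.8253,6.6536) (cross=65.462)
ex = (C−B)/|BC| = (0.7789,0.6272); ey = (-0.6272,0.7789)
P = B + 1.81·ex + -0.61·ey = (-0.1709,1.0417)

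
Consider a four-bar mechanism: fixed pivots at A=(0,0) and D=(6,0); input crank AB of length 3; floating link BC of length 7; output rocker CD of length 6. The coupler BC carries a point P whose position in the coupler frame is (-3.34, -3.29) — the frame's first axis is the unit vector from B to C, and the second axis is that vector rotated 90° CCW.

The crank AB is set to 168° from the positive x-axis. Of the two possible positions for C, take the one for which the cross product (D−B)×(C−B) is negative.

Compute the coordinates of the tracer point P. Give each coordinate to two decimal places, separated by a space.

A=(0,0), D=(6.00,0)
B = A + 3.00·(cos168°, sin168°) = (-2.9344, 0.6237)
|BD| = 8.9562
circle(B,7.00) ∩ circle(D,6.00): a=5.2038, h=4.6819
  candidates: C₊=(2.5828,4.9318) cross=41.932; C₋=(1.9307,-4.4092) cross=-41.932
  mode - wants cross < 0 → take C=(1.9307,-4.4092) (cross=-41.932)
ex = (C−B)/|BC| = (0.6950,-0.7190); ey = (0.7190,0.6950)
P = B + -3.34·ex + -3.29·ey = (-7.6213,0.7385)

-7.62 0.74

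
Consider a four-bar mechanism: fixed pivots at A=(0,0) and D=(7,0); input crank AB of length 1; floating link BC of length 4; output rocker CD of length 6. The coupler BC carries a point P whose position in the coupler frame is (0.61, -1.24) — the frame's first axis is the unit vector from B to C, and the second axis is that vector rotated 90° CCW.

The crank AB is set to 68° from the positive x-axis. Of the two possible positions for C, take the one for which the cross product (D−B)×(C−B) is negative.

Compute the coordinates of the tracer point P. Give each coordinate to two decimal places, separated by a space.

A=(0,0), D=(7.00,0)
B = A + 1.00·(cos68°, sin68°) = (0.3746, 0.9272)
|BD| = 6.6900
circle(B,4.00) ∩ circle(D,6.00): a=1.8502, h=3.5464
  candidates: C₊=(2.6985,4.1829) cross=23.725; C₋=(1.7154,-2.8414) cross=-23.725
  mode - wants cross < 0 → take C=(1.7154,-2.8414) (cross=-23.725)
ex = (C−B)/|BC| = (0.3352,-0.9421); ey = (0.9421,0.3352)
P = B + 0.61·ex + -1.24·ey = (-0.5892,-0.0632)

-0.59 -0.06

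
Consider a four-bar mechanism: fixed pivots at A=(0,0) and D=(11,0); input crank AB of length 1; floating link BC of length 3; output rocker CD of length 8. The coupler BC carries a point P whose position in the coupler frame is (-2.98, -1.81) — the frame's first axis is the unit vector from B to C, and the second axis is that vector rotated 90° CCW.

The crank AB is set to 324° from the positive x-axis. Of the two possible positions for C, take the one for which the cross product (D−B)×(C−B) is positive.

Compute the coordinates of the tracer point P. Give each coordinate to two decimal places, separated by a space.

A=(0,0), D=(11.00,0)
B = A + 1.00·(cos324°, sin324°) = (0.8090, -0.5878)
|BD| = 10.2079
circle(B,3.00) ∩ circle(D,8.00): a=2.4100, h=1.7866
  candidates: C₊=(3.1121,1.3346) cross=18.238; C₋=(3.3179,-2.2327) cross=-18.238
  mode + wants cross > 0 → take C=(3.1121,1.3346) (cross=18.238)
ex = (C−B)/|BC| = (0.7677,0.6408); ey = (-0.6408,0.7677)
P = B + -2.98·ex + -1.81·ey = (-0.3189,-3.8869)

-0.32 -3.89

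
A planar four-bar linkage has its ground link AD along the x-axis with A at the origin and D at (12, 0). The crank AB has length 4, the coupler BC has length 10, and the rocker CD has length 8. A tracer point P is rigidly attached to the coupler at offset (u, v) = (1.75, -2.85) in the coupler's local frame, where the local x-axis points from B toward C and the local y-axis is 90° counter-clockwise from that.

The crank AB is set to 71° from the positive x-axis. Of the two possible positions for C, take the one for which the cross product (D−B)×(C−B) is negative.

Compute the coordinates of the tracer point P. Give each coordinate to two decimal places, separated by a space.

-0.44 0.93

A=(0,0), D=(12.00,0)
B = A + 4.00·(cos71°, sin71°) = (1.3023, 3.7821)
|BD| = 11.3466
circle(B,10.00) ∩ circle(D,8.00): a=7.2597, h=6.8773
  candidates: C₊=(10.4391,7.8463) cross=78.034; C₋=(5.8544,-5.1217) cross=-78.034
  mode - wants cross < 0 → take C=(5.8544,-5.1217) (cross=-78.034)
ex = (C−B)/|BC| = (0.4552,-0.8904); ey = (0.8904,0.4552)
P = B + 1.75·ex + -2.85·ey = (-0.4387,0.9265)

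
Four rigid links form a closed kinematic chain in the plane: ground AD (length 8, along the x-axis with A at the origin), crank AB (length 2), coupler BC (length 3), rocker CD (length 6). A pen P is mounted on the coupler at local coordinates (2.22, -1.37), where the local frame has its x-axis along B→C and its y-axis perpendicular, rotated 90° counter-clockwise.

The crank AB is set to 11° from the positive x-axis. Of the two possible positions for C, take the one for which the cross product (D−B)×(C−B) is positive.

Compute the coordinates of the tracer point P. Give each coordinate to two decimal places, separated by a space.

A=(0,0), D=(8.00,0)
B = A + 2.00·(cos11°, sin11°) = (1.9633, 0.3816)
|BD| = 6.0488
circle(B,3.00) ∩ circle(D,6.00): a=0.7925, h=2.8934
  candidates: C₊=(2.9368,3.2193) cross=17.502; C₋=(2.5717,-2.5560) cross=-17.502
  mode + wants cross > 0 → take C=(2.9368,3.2193) (cross=17.502)
ex = (C−B)/|BC| = (0.3245,0.9459); ey = (-0.9459,0.3245)
P = B + 2.22·ex + -1.37·ey = (3.9795,2.0369)

3.98 2.04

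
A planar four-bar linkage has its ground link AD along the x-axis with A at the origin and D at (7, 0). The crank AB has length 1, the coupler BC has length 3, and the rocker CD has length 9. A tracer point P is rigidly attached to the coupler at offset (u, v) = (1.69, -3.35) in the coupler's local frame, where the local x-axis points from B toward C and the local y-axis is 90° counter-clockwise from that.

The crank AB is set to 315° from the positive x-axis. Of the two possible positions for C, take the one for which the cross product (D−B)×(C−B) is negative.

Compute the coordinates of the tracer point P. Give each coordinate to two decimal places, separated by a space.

A=(0,0), D=(7.00,0)
B = A + 1.00·(cos315°, sin315°) = (0.7071, -0.7071)
|BD| = 6.3325
circle(B,3.00) ∩ circle(D,9.00): a=-2.5187, h=1.6297
  candidates: C₊=(-1.9778,0.6312) cross=10.320; C₋=(-1.6139,-2.6079) cross=-10.320
  mode - wants cross < 0 → take C=(-1.6139,-2.6079) (cross=-10.320)
ex = (C−B)/|BC| = (-0.7737,-0.6336); ey = (0.6336,-0.7737)
P = B + 1.69·ex + -3.35·ey = (-2.7229,0.8139)

-2.72 0.81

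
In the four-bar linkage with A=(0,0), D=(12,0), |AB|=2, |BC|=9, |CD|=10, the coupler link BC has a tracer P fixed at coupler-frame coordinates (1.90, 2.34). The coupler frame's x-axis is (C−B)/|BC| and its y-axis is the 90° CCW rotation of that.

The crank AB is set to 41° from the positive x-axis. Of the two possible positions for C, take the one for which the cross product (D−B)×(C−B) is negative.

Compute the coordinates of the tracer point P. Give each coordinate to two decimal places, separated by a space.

4.39 0.43

A=(0,0), D=(12.00,0)
B = A + 2.00·(cos41°, sin41°) = (1.5094, 1.3121)
|BD| = 10.5723
circle(B,9.00) ∩ circle(D,10.00): a=4.3876, h=7.8581
  candidates: C₊=(6.8383,8.5649) cross=83.078; C₋=(4.8878,-7.0297) cross=-83.078
  mode - wants cross < 0 → take C=(4.8878,-7.0297) (cross=-83.078)
ex = (C−B)/|BC| = (0.3754,-0.9269); ey = (0.9269,0.3754)
P = B + 1.90·ex + 2.34·ey = (4.3915,0.4294)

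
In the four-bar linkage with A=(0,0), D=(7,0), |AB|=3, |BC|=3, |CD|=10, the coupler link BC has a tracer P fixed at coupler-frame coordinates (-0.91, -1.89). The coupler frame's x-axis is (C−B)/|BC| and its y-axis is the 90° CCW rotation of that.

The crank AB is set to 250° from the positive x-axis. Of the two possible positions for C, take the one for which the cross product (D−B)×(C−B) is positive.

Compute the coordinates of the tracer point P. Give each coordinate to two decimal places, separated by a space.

A=(0,0), D=(7.00,0)
B = A + 3.00·(cos250°, sin250°) = (-1.0261, -2.8191)
|BD| = 8.5068
circle(B,3.00) ∩ circle(D,10.00): a=-1.0953, h=2.7929
  candidates: C₊=(-2.9850,-0.5470) cross=23.759; C₋=(-1.1339,-5.8171) cross=-23.759
  mode + wants cross > 0 → take C=(-2.9850,-0.5470) (cross=23.759)
ex = (C−B)/|BC| = (-0.6530,0.7574); ey = (-0.7574,-0.6530)
P = B + -0.91·ex + -1.89·ey = (0.9996,-2.2741)

1.00 -2.27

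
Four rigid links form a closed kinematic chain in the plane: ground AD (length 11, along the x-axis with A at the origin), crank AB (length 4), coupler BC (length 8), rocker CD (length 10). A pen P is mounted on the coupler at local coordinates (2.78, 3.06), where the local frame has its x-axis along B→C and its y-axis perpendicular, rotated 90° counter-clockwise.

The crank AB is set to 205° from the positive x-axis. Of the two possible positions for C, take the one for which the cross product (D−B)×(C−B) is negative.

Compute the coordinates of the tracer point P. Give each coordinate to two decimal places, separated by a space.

0.38 -0.66

A=(0,0), D=(11.00,0)
B = A + 4.00·(cos205°, sin205°) = (-3.6252, -1.6905)
|BD| = 14.7226
circle(B,8.00) ∩ circle(D,10.00): a=6.1387, h=5.1300
  candidates: C₊=(1.8838,4.1104) cross=75.526; C₋=(3.0619,-6.0816) cross=-75.526
  mode - wants cross < 0 → take C=(3.0619,-6.0816) (cross=-75.526)
ex = (C−B)/|BC| = (0.8359,-0.5489); ey = (0.5489,0.8359)
P = B + 2.78·ex + 3.06·ey = (0.3782,-0.6586)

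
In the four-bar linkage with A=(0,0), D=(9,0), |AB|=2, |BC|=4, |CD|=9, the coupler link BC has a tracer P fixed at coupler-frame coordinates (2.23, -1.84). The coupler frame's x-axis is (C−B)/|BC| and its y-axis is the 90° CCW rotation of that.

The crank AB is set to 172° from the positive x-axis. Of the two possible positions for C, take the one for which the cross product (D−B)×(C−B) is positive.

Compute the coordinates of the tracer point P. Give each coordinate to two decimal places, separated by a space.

A=(0,0), D=(9.00,0)
B = A + 2.00·(cos172°, sin172°) = (-1.9805, 0.2783)
|BD| = 10.9841
circle(B,4.00) ∩ circle(D,9.00): a=2.5332, h=3.0956
  candidates: C₊=(0.6303,3.3088) cross=34.003; C₋=(0.4734,-2.8805) cross=-34.003
  mode + wants cross > 0 → take C=(0.6303,3.3088) (cross=34.003)
ex = (C−B)/|BC| = (0.6527,0.7576); ey = (-0.7576,0.6527)
P = B + 2.23·ex + -1.84·ey = (0.8690,0.7668)

0.87 0.77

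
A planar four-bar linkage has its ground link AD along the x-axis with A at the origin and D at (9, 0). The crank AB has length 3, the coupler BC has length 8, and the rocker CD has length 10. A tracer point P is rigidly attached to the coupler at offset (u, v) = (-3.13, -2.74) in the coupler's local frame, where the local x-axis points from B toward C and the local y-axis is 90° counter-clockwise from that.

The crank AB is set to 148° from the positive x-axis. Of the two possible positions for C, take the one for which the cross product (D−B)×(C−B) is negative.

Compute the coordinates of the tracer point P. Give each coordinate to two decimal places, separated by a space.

A=(0,0), D=(9.00,0)
B = A + 3.00·(cos148°, sin148°) = (-2.5441, 1.5898)
|BD| = 11.6531
circle(B,8.00) ∩ circle(D,10.00): a=4.2819, h=6.7576
  candidates: C₊=(2.6196,7.7000) cross=78.747; C₋=(0.7758,-5.6888) cross=-78.747
  mode - wants cross < 0 → take C=(0.7758,-5.6888) (cross=-78.747)
ex = (C−B)/|BC| = (0.4150,-0.9098); ey = (0.9098,0.4150)
P = B + -3.13·ex + -2.74·ey = (-6.3360,3.3004)

-6.34 3.30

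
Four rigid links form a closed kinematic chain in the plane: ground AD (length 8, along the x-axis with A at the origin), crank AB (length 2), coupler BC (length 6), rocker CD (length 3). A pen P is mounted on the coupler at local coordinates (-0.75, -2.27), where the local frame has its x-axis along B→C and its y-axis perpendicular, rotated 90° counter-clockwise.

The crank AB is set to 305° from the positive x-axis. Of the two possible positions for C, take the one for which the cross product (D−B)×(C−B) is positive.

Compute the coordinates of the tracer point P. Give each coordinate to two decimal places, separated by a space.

1.97 -3.88

A=(0,0), D=(8.00,0)
B = A + 2.00·(cos305°, sin305°) = (1.1472, -1.6383)
|BD| = 7.0460
circle(B,6.00) ∩ circle(D,3.00): a=5.4390, h=2.5333
  candidates: C₊=(5.8480,2.0902) cross=17.850; C₋=(7.0261,-2.8375) cross=-17.850
  mode + wants cross > 0 → take C=(5.8480,2.0902) (cross=17.850)
ex = (C−B)/|BC| = (0.7835,0.6214); ey = (-0.6214,0.7835)
P = B + -0.75·ex + -2.27·ey = (1.9702,-3.8829)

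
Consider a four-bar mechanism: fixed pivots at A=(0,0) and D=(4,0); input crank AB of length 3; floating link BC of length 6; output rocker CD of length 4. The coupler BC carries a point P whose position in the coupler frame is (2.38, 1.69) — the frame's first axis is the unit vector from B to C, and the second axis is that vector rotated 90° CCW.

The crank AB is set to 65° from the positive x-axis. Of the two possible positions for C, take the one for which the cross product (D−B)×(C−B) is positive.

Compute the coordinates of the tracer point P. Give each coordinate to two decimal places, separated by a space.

3.75 4.25

A=(0,0), D=(4.00,0)
B = A + 3.00·(cos65°, sin65°) = (1.2679, 2.7189)
|BD| = 3.8545
circle(B,6.00) ∩ circle(D,4.00): a=4.5216, h=3.9440
  candidates: C₊=(7.2549,2.3250) cross=15.202; C₋=(1.6908,-3.2661) cross=-15.202
  mode + wants cross > 0 → take C=(7.2549,2.3250) (cross=15.202)
ex = (C−B)/|BC| = (0.9978,-0.0657); ey = (0.0657,0.9978)
P = B + 2.38·ex + 1.69·ey = (3.7537,4.2490)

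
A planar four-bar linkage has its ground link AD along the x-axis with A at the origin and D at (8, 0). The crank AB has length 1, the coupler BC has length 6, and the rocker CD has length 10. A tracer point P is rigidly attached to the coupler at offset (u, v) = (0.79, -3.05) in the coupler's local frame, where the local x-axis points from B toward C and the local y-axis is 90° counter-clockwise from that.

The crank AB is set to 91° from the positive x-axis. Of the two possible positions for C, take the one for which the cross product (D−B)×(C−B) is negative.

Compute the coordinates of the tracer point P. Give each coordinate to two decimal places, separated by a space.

-3.14 0.55

A=(0,0), D=(8.00,0)
B = A + 1.00·(cos91°, sin91°) = (-0.0175, 0.9998)
|BD| = 8.0796
circle(B,6.00) ∩ circle(D,10.00): a=0.0792, h=5.9995
  candidates: C₊=(0.8035,6.9434) cross=48.473; C₋=(-0.6813,-4.9633) cross=-48.473
  mode - wants cross < 0 → take C=(-0.6813,-4.9633) (cross=-48.473)
ex = (C−B)/|BC| = (-0.1106,-0.9939); ey = (0.9939,-0.1106)
P = B + 0.79·ex + -3.05·ey = (-3.1361,0.5522)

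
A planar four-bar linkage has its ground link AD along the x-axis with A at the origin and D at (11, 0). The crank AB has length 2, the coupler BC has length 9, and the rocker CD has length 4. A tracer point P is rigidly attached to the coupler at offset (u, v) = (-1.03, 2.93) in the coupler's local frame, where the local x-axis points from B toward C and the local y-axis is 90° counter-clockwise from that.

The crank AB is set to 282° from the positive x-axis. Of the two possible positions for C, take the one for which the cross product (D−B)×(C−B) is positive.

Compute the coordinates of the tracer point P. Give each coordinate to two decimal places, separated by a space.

A=(0,0), D=(11.00,0)
B = A + 2.00·(cos282°, sin282°) = (0.4158, -1.9563)
|BD| = 10.7635
circle(B,9.00) ∩ circle(D,4.00): a=8.4012, h=3.2280
  candidates: C₊=(8.0904,2.7449) cross=34.744; C₋=(9.2638,-3.6036) cross=-34.744
  mode + wants cross > 0 → take C=(8.0904,2.7449) (cross=34.744)
ex = (C−B)/|BC| = (0.8527,0.5224); ey = (-0.5224,0.8527)
P = B + -1.03·ex + 2.93·ey = (-1.9930,0.0042)

-1.99 0.00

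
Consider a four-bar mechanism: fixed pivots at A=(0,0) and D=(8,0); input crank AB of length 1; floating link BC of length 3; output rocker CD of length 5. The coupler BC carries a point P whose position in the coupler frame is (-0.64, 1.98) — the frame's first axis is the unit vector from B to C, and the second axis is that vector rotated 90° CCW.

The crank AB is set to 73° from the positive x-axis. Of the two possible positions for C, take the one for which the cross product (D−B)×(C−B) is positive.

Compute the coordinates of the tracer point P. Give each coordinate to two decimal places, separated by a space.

-0.71 2.78

A=(0,0), D=(8.00,0)
B = A + 1.00·(cos73°, sin73°) = (0.2924, 0.9563)
|BD| = 7.7667
circle(B,3.00) ∩ circle(D,5.00): a=2.8533, h=0.9266
  candidates: C₊=(3.2381,1.5245) cross=7.196; C₋=(3.0099,-0.3145) cross=-7.196
  mode + wants cross > 0 → take C=(3.2381,1.5245) (cross=7.196)
ex = (C−B)/|BC| = (0.9819,0.1894); ey = (-0.1894,0.9819)
P = B + -0.64·ex + 1.98·ey = (-0.7110,2.7793)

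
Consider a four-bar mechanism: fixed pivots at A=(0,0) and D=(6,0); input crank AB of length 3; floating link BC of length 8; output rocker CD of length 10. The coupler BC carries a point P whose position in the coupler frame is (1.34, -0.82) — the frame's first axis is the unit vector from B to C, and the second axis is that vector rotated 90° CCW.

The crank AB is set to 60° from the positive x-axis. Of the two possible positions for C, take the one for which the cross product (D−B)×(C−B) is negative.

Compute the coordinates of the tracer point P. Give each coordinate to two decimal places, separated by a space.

0.05 2.00

A=(0,0), D=(6.00,0)
B = A + 3.00·(cos60°, sin60°) = (1.5000, 2.5981)
|BD| = 5.1962
circle(B,8.00) ∩ circle(D,10.00): a=-0.8660, h=7.9530
  candidates: C₊=(4.7265,9.9186) cross=41.325; C₋=(-3.2265,-3.8564) cross=-41.325
  mode - wants cross < 0 → take C=(-3.2265,-3.8564) (cross=-41.325)
ex = (C−B)/|BC| = (-0.5908,-0.8068); ey = (0.8068,-0.5908)
P = B + 1.34·ex + -0.82·ey = (0.0467,2.0014)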